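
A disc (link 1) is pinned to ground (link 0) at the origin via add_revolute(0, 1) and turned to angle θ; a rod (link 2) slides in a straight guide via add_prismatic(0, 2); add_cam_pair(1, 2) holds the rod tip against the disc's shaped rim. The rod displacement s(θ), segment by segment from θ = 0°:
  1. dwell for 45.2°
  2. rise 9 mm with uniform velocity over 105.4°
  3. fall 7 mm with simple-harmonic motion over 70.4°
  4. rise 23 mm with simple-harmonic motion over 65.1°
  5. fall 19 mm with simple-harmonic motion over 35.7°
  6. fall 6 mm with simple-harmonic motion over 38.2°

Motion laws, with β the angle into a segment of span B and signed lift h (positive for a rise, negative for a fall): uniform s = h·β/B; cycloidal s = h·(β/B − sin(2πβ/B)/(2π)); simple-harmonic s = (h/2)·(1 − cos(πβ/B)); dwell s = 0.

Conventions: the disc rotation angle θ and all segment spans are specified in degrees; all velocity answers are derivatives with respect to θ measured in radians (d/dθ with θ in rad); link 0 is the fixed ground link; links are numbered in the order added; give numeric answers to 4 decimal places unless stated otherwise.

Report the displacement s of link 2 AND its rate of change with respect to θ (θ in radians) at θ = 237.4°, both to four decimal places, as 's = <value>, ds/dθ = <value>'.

segment 1 (0° to 45.2°, dwell): s unchanged at 0.0000
segment 2 (45.2° to 150.6°, uniform, h = 9) is passed completely: s = 0.0000 + (9) = 9.0000
segment 3 (150.6° to 221°, simple-harmonic, h = -7) is passed completely: s = 9.0000 + (-7) = 2.0000
θ = 237.4° falls in segment 4 (221° to 286.1°, simple-harmonic, h = 23): β = 237.4 − 221 = 16.4°, B = 65.1°; Δs = 23/2·(1 − cos(π·0.2519)) = 3.4175; s = 2.0000 + 3.4175 = 5.4175
velocity in seg [221°–286.1°] (simple-harmonic), θ in radians: β = 16.4° = 0.2862 rad, B = 65.1° = 1.1362 rad; ds/dθ = (πh/(2B)) sin(πβ/B) = (π·23/(2·1.1362)) sin(π·0.2519) = 22.619260 mm/rad

s = 5.4175, ds/dθ = 22.6193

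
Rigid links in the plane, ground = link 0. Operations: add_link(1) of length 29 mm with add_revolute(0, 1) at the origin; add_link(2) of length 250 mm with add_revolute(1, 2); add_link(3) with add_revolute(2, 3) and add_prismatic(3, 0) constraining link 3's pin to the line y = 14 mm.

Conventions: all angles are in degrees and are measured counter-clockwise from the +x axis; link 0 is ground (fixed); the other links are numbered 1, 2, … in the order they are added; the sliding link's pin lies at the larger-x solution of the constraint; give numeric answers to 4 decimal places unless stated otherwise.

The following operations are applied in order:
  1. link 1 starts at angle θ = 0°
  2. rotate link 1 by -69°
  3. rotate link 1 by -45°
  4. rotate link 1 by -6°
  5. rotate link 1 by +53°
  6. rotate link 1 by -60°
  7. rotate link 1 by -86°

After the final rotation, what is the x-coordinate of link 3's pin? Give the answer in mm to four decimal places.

geometry: r = 29 mm, L = 250 mm, e = 14 mm; θ starts at 0°
rotate link 1 by -69°: θ ← 0° -69° = -69°
rotate link 1 by -45°: θ ← -69° -45° = -114°
rotate link 1 by -6°: θ ← -114° -6° = -120°
rotate link 1 by +53°: θ ← -120° +53° = -67°
rotate link 1 by -60°: θ ← -67° -60° = -127°
rotate link 1 by -86°: θ ← -127° -86° = -213°
crank pin P = (r cos θ, r sin θ) = (-24.321446, 15.794532)
h = r sin θ − e = 15.794532 − 14 = 1.794532
x = r cos θ + √(L² − h²) = -24.321446 + 249.993559 = 225.672113

225.6721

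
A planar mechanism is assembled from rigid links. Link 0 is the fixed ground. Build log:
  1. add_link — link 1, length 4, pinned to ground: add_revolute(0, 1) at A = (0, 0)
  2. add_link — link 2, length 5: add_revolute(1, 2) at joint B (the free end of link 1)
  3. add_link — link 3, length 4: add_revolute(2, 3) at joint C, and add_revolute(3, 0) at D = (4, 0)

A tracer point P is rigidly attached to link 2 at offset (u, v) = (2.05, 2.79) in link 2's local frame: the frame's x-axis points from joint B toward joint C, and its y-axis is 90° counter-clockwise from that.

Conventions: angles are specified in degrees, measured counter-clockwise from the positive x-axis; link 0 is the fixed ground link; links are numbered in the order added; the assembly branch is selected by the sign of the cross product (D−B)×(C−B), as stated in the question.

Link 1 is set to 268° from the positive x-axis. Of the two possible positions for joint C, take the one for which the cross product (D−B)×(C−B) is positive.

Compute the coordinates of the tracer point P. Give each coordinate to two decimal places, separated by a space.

A=(0,0), D=(4.00,0)
B = A + 4.00·(cos268°, sin268°) = (-0.1396, -3.9976)
|BD| = 5.7547
circle(B,5.00) ∩ circle(D,4.00): a=3.6593, h=3.4072
  candidates: C₊=(0.1258,0.9954) cross=19.608; C₋=(4.8596,-3.9066) cross=-19.608
  branch + wants cross > 0 → take C=(0.1258,0.9954) (cross=19.608)
ex = (C−B)/|BC| = (0.0531,0.9986); ey = (-0.9986,0.0531)
P = B + 2.05·ex + 2.79·ey = (-2.8168,-1.8023)

-2.82 -1.80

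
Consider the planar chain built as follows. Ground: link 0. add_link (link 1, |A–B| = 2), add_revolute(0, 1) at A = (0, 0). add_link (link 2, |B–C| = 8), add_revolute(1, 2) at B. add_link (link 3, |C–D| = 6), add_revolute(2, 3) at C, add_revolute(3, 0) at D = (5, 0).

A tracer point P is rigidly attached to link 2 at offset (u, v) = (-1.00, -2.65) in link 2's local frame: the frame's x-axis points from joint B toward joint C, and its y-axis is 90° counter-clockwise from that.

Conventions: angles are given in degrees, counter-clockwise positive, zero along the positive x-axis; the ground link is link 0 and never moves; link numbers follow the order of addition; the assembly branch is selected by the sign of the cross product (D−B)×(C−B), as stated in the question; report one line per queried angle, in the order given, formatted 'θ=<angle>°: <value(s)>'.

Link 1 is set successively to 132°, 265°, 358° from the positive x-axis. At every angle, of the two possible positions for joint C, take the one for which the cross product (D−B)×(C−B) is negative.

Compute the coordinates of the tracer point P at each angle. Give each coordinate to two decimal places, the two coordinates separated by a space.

A=(0,0), D=(5.00,0)
θ=132°: B = A + 2.00·(cos132°, sin132°) = (-1.3383, 1.4863)
θ=132°: |BD| = 6.5102
θ=132°: circle(B,8.00) ∩ circle(D,6.00): a=5.4056, h=5.8974
θ=132°:   candidates: C₊=(5.2709,5.9939) cross=38.393; C₋=(2.5782,-5.4895) cross=-38.393
θ=132°:   branch - wants cross < 0 → take C=(2.5782,-5.4895) (cross=-38.393)
θ=132°: ex = (C−B)/|BC| = (0.4896,-0.8720); ey = (0.8720,0.4896)
θ=132°: P = B + -1.00·ex + -2.65·ey = (-4.1385,1.0610)
θ=265°: B = A + 2.00·(cos265°, sin265°) = (-0.1743, -1.9924)
θ=265°: |BD| = 5.5446
θ=265°: circle(B,8.00) ∩ circle(D,6.00): a=5.2973, h=5.9949
θ=265°:   candidates: C₊=(2.6150,5.5056) cross=33.240; C₋=(6.9233,-5.6834) cross=-33.240
θ=265°:   branch - wants cross < 0 → take C=(6.9233,-5.6834) (cross=-33.240)
θ=265°: ex = (C−B)/|BC| = (0.8872,-0.4614); ey = (0.4614,0.8872)
θ=265°: P = B + -1.00·ex + -2.65·ey = (-2.2842,-3.8821)
θ=358°: B = A + 2.00·(cos358°, sin358°) = (1.9988, -0.0698)
θ=358°: |BD| = 3.0020
θ=358°: circle(B,8.00) ∩ circle(D,6.00): a=6.1645, h=5.0989
θ=358°:   candidates: C₊=(8.0431,5.1710) cross=15.307; C₋=(8.2802,-5.0240) cross=-15.307
θ=358°:   branch - wants cross < 0 → take C=(8.2802,-5.0240) (cross=-15.307)
θ=358°: ex = (C−B)/|BC| = (0.7852,-0.6193); ey = (0.6193,0.7852)
θ=358°: P = B + -1.00·ex + -2.65·ey = (-0.4275,-1.5312)

θ=132°: -4.14 1.06
θ=265°: -2.28 -3.88
θ=358°: -0.43 -1.53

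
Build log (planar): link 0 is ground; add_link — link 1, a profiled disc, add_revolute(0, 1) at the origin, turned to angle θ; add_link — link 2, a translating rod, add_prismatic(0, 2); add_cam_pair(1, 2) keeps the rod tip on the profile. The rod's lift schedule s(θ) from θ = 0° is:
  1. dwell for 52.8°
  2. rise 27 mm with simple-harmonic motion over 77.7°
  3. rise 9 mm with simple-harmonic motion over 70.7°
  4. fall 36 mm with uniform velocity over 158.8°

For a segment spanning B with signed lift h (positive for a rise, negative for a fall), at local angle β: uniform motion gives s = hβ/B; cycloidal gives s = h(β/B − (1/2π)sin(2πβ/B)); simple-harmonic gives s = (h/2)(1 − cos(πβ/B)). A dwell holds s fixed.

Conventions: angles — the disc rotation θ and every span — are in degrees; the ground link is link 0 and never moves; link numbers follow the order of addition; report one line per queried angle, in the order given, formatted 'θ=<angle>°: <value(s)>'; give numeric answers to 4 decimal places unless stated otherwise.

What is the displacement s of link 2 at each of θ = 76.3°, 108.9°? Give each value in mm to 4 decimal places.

seg 1 [0°–52.8°] dwell: s stays 0.0000
seg 2 [52.8°–130.5°] simple-harmonic, h=27: θ=76.3° here. β=23.5, B=77.7. 27/2·(1 − cos(π·0.3024)) = 5.6490 → s = 5.6490
seg 2 [52.8°–130.5°] simple-harmonic, h=27: θ=108.9° here. β=56.1, B=77.7. 27/2·(1 − cos(π·0.7220)) = 22.1707 → s = 22.1707

θ=76.3°: 5.6490
θ=108.9°: 22.1707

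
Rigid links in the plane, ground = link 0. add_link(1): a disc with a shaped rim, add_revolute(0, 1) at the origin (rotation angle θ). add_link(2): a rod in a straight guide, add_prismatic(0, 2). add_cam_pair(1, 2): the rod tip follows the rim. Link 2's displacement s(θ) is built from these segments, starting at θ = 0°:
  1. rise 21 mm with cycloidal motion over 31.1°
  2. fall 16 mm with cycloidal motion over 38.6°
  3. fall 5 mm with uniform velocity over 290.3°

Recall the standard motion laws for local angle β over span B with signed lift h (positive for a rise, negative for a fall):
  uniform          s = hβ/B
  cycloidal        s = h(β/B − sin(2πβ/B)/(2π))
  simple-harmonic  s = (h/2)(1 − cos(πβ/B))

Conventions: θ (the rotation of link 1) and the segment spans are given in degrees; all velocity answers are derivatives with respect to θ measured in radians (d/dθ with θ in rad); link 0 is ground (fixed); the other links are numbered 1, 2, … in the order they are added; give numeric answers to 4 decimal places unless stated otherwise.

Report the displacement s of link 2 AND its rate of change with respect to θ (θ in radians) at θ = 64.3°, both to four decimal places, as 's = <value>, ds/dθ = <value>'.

segment 1 (0° to 31.1°, cycloidal, h = 21) is passed completely: s = 0.0000 + (21) = 21.0000
θ = 64.3° falls in segment 2 (31.1° to 69.7°, cycloidal, h = -16): β = 64.3 − 31.1 = 33.2°, B = 38.6°; Δs = -16·(0.8601 − sin(2π·0.8601)/(2π)) = -15.7227; s = 21.0000 − 15.7227 = 5.2773
velocity in seg [31.1°–69.7°] (cycloidal), θ in radians: β = 33.2° = 0.5794 rad, B = 38.6° = 0.6737 rad; ds/dθ = (h/B)(1 − cos(2πβ/B)) = ((-16)/0.6737)(1 − cos(2π·0.8601)) = -8.599104 mm/rad

s = 5.2773, ds/dθ = -8.5991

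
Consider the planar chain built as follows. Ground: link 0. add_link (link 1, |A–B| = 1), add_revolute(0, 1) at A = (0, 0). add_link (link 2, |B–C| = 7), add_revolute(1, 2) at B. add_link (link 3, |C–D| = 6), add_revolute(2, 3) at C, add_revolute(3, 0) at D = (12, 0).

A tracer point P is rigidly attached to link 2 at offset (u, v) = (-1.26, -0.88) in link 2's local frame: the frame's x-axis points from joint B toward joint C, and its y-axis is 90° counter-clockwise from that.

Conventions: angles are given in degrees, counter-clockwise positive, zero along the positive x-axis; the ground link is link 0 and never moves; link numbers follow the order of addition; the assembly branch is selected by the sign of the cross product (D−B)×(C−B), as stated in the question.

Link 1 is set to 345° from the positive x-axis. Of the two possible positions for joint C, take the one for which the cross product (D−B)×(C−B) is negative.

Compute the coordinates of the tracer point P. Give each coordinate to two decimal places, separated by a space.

A=(0,0), D=(12.00,0)
B = A + 1.00·(cos345°, sin345°) = (0.9659, -0.2588)
|BD| = 11.0371
circle(B,7.00) ∩ circle(D,6.00): a=6.1075, h=3.4203
  candidates: C₊=(6.9915,3.3038) cross=37.751; C₋=(7.1519,-3.5350) cross=-37.751
  branch - wants cross < 0 → take C=(7.1519,-3.5350) (cross=-37.751)
ex = (C−B)/|BC| = (0.8837,-0.4680); ey = (0.4680,0.8837)
P = B + -1.26·ex + -0.88·ey = (-0.5594,-0.4468)

-0.56 -0.45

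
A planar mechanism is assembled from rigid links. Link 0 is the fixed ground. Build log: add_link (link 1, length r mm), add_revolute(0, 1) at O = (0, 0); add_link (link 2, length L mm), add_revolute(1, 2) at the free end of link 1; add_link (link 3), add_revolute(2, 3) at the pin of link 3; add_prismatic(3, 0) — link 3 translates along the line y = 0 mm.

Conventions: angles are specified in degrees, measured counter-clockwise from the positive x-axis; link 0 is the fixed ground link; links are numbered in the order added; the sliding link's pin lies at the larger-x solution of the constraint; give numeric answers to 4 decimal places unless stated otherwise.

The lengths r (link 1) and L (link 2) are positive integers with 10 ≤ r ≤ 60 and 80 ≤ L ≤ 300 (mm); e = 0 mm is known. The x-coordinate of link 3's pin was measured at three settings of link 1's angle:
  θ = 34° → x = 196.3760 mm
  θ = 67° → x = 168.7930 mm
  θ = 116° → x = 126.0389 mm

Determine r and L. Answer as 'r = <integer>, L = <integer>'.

constraint per measurement: (x − r cos θ)² + (r sin θ − e)² = L²
subtracting the θ₁ and θ₂ equations cancels the r² and L² terms:
r = (x₁² − x₂²) / (2[(x₁cos θ₁ + e sin θ₁) − (x₂cos θ₂ + e sin θ₂)]) = 52.0001 → r = 52
L² = (x₁ − r cos θ₁)² + (r sin θ₁ − e)² = 24336.0128 → L = 156.0000 → L = 156
check at θ₃=116°: x = 126.0389 (printed 126.0389) ✓

r = 52, L = 156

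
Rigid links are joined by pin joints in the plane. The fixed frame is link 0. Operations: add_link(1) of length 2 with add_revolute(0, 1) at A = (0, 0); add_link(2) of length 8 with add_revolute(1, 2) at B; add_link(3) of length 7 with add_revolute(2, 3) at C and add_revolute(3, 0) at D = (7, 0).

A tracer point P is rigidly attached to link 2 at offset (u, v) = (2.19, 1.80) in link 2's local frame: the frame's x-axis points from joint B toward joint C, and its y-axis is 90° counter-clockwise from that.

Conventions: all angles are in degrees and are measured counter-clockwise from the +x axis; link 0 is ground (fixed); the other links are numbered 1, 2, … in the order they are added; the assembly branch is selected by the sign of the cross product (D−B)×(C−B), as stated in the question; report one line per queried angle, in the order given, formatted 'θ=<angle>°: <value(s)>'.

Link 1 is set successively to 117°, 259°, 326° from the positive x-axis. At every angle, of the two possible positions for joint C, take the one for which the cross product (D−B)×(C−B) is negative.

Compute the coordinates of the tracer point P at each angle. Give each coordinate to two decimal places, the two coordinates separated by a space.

A=(0,0), D=(7.00,0)
θ=117°: B = A + 2.00·(cos117°, sin117°) = (-0.9080, 1.7820)
θ=117°: |BD| = 8.1063
θ=117°: circle(B,8.00) ∩ circle(D,7.00): a=4.9783, h=6.2623
θ=117°:   candidates: C₊=(5.3252,6.7967) cross=50.764; C₋=(2.5719,-5.4215) cross=-50.764
θ=117°:   branch - wants cross < 0 → take C=(2.5719,-5.4215) (cross=-50.764)
θ=117°: ex = (C−B)/|BC| = (0.4350,-0.9004); ey = (0.9004,0.4350)
θ=117°: P = B + 2.19·ex + 1.80·ey = (1.6654,0.5930)
θ=259°: B = A + 2.00·(cos259°, sin259°) = (-0.3816, -1.9633)
θ=259°: |BD| = 7.6382
θ=259°: circle(B,8.00) ∩ circle(D,7.00): a=4.8010, h=6.3992
θ=259°:   candidates: C₊=(2.6133,5.4550) cross=48.879; C₋=(5.9029,-6.9135) cross=-48.879
θ=259°:   branch - wants cross < 0 → take C=(5.9029,-6.9135) (cross=-48.879)
θ=259°: ex = (C−B)/|BC| = (0.7856,-0.6188); ey = (0.6188,0.7856)
θ=259°: P = B + 2.19·ex + 1.80·ey = (2.4526,-1.9044)
θ=326°: B = A + 2.00·(cos326°, sin326°) = (1.6581, -1.1184)
θ=326°: |BD| = 5.4577
θ=326°: circle(B,8.00) ∩ circle(D,7.00): a=4.1031, h=6.8677
θ=326°:   candidates: C₊=(4.2668,6.4443) cross=37.482; C₋=(7.0814,-6.9995) cross=-37.482
θ=326°:   branch - wants cross < 0 → take C=(7.0814,-6.9995) (cross=-37.482)
θ=326°: ex = (C−B)/|BC| = (0.6779,-0.7351); ey = (0.7351,0.6779)
θ=326°: P = B + 2.19·ex + 1.80·ey = (4.4660,-1.5081)

θ=117°: 1.67 0.59
θ=259°: 2.45 -1.90
θ=326°: 4.47 -1.51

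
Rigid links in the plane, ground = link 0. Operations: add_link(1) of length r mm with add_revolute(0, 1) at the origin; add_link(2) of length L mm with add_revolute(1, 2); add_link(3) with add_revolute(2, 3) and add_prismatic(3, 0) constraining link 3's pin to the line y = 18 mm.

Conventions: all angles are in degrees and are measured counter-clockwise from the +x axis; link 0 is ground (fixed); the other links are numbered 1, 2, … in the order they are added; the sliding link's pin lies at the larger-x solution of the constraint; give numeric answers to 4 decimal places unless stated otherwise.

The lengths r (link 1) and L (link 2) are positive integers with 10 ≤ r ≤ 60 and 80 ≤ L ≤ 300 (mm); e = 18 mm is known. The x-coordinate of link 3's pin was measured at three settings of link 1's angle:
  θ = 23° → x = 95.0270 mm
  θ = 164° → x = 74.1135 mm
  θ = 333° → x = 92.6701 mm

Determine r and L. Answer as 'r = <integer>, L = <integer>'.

constraint per measurement: (x − r cos θ)² + (r sin θ − e)² = L²
subtracting the θ₁ and θ₂ equations cancels the r² and L² terms:
r = (x₁² − x₂²) / (2[(x₁cos θ₁ + e sin θ₁) − (x₂cos θ₂ + e sin θ₂)]) = 11.0000 → r = 11
L² = (x₁ − r cos θ₁)² + (r sin θ₁ − e)² = 7395.9993 → L = 86.0000 → L = 86
check at θ₃=333°: x = 92.6701 (printed 92.6701) ✓

r = 11, L = 86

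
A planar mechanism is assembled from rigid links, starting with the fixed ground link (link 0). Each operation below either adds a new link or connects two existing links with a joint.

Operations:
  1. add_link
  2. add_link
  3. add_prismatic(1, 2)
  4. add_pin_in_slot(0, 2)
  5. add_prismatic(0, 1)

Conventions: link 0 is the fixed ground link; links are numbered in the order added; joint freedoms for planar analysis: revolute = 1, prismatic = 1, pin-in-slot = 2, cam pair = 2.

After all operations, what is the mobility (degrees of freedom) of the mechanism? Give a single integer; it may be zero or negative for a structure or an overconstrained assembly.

L=1 J1=0 J2=0
add link → L=2 J1=0 J2=0
add link → L=3 J1=0 J2=0
P@1,2 dof=1 J1 → L=3 J1=1 J2=0
PS@0,2 dof=2 J2 → L=3 J1=1 J2=1
P@0,1 dof=1 J1 → L=3 J1=2 J2=1
M=3(L−1)−2J1−J2=3·2−2·2−1=1

M = 1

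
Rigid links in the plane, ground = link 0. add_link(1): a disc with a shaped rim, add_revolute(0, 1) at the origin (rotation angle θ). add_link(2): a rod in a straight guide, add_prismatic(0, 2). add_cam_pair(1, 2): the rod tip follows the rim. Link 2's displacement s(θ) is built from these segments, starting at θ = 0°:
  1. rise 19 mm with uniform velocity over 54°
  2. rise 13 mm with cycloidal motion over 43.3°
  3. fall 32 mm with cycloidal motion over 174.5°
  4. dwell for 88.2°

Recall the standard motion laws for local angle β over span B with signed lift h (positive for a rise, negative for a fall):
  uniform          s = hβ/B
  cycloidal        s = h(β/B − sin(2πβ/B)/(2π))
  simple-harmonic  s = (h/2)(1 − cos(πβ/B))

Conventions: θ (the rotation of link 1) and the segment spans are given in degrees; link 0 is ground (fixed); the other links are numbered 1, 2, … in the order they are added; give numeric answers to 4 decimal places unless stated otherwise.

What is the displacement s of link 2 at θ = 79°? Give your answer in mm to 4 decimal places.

segment 1 (0° to 54°, uniform, h = 19) is passed completely: s = 0.0000 + (19) = 19.0000
θ = 79° falls in segment 2 (54° to 97.3°, cycloidal, h = 13): β = 79 − 54 = 25°, B = 43.3°; Δs = 13·(0.5774 − sin(2π·0.5774)/(2π)) = 8.4724; s = 19.0000 + 8.4724 = 27.4724

27.4724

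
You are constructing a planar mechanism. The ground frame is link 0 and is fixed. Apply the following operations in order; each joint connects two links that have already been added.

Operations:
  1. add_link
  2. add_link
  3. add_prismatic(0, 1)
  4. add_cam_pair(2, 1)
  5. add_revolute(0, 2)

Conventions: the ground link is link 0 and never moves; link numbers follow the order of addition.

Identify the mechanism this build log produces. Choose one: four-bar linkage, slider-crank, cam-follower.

links: 3 (incl. ground); joints: 1 revolute, 1 prismatic, 1 higher (cam) pair, forming one closed loop
3 links, revolute + prismatic + higher pair in one loop → cam-follower

cam-follower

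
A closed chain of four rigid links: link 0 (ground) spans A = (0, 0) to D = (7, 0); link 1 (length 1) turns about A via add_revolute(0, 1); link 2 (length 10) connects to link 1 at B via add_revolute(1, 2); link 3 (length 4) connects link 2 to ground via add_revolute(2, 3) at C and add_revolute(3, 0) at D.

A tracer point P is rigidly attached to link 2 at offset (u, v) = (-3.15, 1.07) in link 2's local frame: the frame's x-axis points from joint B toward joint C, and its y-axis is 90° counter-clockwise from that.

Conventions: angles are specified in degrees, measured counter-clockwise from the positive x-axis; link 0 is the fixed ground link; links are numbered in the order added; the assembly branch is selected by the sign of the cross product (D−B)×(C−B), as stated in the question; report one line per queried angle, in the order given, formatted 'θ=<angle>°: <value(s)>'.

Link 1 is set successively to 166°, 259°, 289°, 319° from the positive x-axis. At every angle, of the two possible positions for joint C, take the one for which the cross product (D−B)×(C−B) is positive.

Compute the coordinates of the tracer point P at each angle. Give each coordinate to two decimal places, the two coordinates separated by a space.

A=(0,0), D=(7.00,0)
θ=166°: B = A + 1.00·(cos166°, sin166°) = (-0.9703, 0.2419)
θ=166°: |BD| = 7.9740
θ=166°: circle(B,10.00) ∩ circle(D,4.00): a=9.2541, h=3.7896
θ=166°:   candidates: C₊=(8.3945,3.7490) cross=30.218; C₋=(8.1646,-3.8267) cross=-30.218
θ=166°:   branch + wants cross > 0 → take C=(8.3945,3.7490) (cross=30.218)
θ=166°: ex = (C−B)/|BC| = (0.9365,0.3507); ey = (-0.3507,0.9365)
θ=166°: P = B + -3.15·ex + 1.07·ey = (-4.2955,0.1392)
θ=259°: B = A + 1.00·(cos259°, sin259°) = (-0.1908, -0.9816)
θ=259°: |BD| = 7.2575
θ=259°: circle(B,10.00) ∩ circle(D,4.00): a=9.4159, h=3.3677
θ=259°:   candidates: C₊=(8.6830,3.6287) cross=24.441; C₋=(9.5940,-3.0448) cross=-24.441
θ=259°:   branch + wants cross > 0 → take C=(8.6830,3.6287) (cross=24.441)
θ=259°: ex = (C−B)/|BC| = (0.8874,0.4610); ey = (-0.4610,0.8874)
θ=259°: P = B + -3.15·ex + 1.07·ey = (-3.4794,-1.4844)
θ=289°: B = A + 1.00·(cos289°, sin289°) = (0.3256, -0.9455)
θ=289°: |BD| = 6.7411
θ=289°: circle(B,10.00) ∩ circle(D,4.00): a=9.6010, h=2.7966
θ=289°:   candidates: C₊=(9.4394,3.1701) cross=18.852; C₋=(10.2239,-2.3678) cross=-18.852
θ=289°:   branch + wants cross > 0 → take C=(9.4394,3.1701) (cross=18.852)
θ=289°: ex = (C−B)/|BC| = (0.9114,0.4116); ey = (-0.4116,0.9114)
θ=289°: P = B + -3.15·ex + 1.07·ey = (-2.9857,-1.2667)
θ=319°: B = A + 1.00·(cos319°, sin319°) = (0.7547, -0.6561)
θ=319°: |BD| = 6.2797
θ=319°: circle(B,10.00) ∩ circle(D,4.00): a=9.8281, h=1.8462
θ=319°:   candidates: C₊=(10.3361,2.2069) cross=11.594; C₋=(10.7219,-1.4654) cross=-11.594
θ=319°:   branch + wants cross > 0 → take C=(10.3361,2.2069) (cross=11.594)
θ=319°: ex = (C−B)/|BC| = (0.9581,0.2863); ey = (-0.2863,0.9581)
θ=319°: P = B + -3.15·ex + 1.07·ey = (-2.5698,-0.5327)

θ=166°: -4.30 0.14
θ=259°: -3.48 -1.48
θ=289°: -2.99 -1.27
θ=319°: -2.57 -0.53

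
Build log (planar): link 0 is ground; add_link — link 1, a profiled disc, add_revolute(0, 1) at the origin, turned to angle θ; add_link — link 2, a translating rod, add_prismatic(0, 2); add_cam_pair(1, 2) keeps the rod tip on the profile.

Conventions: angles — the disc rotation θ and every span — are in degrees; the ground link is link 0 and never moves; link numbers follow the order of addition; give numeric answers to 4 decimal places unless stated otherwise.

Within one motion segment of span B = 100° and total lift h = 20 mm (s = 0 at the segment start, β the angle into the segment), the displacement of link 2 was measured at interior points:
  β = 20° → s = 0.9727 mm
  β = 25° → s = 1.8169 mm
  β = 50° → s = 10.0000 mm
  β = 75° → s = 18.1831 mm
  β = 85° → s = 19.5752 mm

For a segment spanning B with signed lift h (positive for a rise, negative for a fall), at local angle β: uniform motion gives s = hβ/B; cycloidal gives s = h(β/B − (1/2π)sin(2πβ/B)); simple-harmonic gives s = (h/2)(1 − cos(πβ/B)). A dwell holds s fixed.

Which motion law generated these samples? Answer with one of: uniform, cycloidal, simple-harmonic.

candidates at β/B = r: uniform s = h·r (linear in β); cycloidal s = h·(r − sin(2πr)/(2π)); simple-harmonic s = (h/2)(1 − cos(πr))
β=20°: printed 0.9727 | uniform 4.0000, cycloidal 0.9727, simple-harmonic 1.9098
β=25°: printed 1.8169 | uniform 5.0000, cycloidal 1.8169, simple-harmonic 2.9289
β=50°: printed 10.0000 | uniform 10.0000, cycloidal 10.0000, simple-harmonic 10.0000
β=75°: printed 18.1831 | uniform 15.0000, cycloidal 18.1831, simple-harmonic 17.0711
β=85°: printed 19.5752 | uniform 17.0000, cycloidal 19.5752, simple-harmonic 18.9101
only one law matches every sample → cycloidal

cycloidal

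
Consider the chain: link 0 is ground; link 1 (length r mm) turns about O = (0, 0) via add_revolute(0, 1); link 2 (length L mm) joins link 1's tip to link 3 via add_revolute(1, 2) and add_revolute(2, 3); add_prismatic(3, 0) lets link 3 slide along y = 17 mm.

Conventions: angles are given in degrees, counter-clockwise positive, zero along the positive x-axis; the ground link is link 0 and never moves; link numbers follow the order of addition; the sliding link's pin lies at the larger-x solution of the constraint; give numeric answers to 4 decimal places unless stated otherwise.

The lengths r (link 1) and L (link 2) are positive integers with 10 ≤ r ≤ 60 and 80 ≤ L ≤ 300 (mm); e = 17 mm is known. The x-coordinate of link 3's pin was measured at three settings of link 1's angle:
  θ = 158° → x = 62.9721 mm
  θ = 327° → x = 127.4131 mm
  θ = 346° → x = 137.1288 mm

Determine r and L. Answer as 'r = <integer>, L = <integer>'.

constraint per measurement: (x − r cos θ)² + (r sin θ − e)² = L²
subtracting the θ₁ and θ₂ equations cancels the r² and L² terms:
r = (x₁² − x₂²) / (2[(x₁cos θ₁ + e sin θ₁) − (x₂cos θ₂ + e sin θ₂)]) = 41.0000 → r = 41
L² = (x₁ − r cos θ₁)² + (r sin θ₁ − e)² = 10200.9944 → L = 101.0000 → L = 101
check at θ₃=346°: x = 137.1288 (printed 137.1288) ✓

r = 41, L = 101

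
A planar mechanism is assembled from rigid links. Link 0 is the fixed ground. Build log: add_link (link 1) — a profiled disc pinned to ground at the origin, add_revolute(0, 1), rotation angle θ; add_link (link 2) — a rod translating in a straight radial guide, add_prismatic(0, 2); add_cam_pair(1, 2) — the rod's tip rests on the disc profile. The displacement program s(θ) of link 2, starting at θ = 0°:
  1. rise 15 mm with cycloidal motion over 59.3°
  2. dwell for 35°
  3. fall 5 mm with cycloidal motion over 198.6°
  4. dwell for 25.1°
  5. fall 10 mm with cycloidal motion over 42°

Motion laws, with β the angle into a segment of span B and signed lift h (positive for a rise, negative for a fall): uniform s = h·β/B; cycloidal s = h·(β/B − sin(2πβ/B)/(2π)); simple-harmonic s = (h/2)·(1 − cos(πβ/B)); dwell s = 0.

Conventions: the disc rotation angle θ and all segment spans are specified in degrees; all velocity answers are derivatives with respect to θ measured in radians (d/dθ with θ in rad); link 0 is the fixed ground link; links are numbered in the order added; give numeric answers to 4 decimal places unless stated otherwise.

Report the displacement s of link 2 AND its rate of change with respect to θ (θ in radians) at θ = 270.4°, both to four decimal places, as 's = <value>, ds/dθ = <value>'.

seg 1 [0°–59.3°] cycloidal, h=15: full span → s += 15 → s = 15.0000
seg 2 [59.3°–94.3°] dwell: s stays 15.0000
seg 3 [94.3°–292.9°] cycloidal, h=-5: θ=270.4° here. β=176.1, B=198.6. -5·(0.8867 − sin(2π·0.8867)/(2π)) = -4.9534 → s = 10.0466
velocity in seg [94.3°–292.9°] (cycloidal), θ in radians: β = 176.1° = 3.0735 rad, B = 198.6° = 3.4662 rad; ds/dθ = (h/B)(1 − cos(2πβ/B)) = ((-5)/3.4662)(1 − cos(2π·0.8867)) = -0.350294 mm/rad

s = 10.0466, ds/dθ = -0.3503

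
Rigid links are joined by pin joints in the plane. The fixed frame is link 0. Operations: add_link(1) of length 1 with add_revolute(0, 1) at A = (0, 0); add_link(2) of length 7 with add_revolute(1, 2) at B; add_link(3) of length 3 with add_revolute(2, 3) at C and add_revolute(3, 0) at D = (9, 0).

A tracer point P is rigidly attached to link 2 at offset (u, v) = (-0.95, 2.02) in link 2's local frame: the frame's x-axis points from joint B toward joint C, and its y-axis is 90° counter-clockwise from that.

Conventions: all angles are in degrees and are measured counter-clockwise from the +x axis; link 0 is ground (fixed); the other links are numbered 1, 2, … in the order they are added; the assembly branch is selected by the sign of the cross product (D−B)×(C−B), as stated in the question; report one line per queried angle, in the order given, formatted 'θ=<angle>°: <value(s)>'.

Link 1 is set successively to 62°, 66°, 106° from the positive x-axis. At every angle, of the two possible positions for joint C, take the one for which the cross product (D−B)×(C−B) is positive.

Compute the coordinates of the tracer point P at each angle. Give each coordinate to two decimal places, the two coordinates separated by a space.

A=(0,0), D=(9.00,0)
θ=62°: B = A + 1.00·(cos62°, sin62°) = (0.4695, 0.8829)
θ=62°: |BD| = 8.5761
θ=62°: circle(B,7.00) ∩ circle(D,3.00): a=6.6201, h=2.2747
θ=62°:   candidates: C₊=(7.2886,2.4640) cross=19.508; C₋=(6.8202,-2.0612) cross=-19.508
θ=62°:   branch + wants cross > 0 → take C=(7.2886,2.4640) (cross=19.508)
θ=62°: ex = (C−B)/|BC| = (0.9742,0.2259); ey = (-0.2259,0.9742)
θ=62°: P = B + -0.95·ex + 2.02·ey = (-0.9122,2.6362)
θ=66°: B = A + 1.00·(cos66°, sin66°) = (0.4067, 0.9135)
θ=66°: |BD| = 8.6417
θ=66°: circle(B,7.00) ∩ circle(D,3.00): a=6.6352, h=2.2303
θ=66°:   candidates: C₊=(7.2405,2.4299) cross=19.273; C₋=(6.7690,-2.0056) cross=-19.273
θ=66°:   branch + wants cross > 0 → take C=(7.2405,2.4299) (cross=19.273)
θ=66°: ex = (C−B)/|BC| = (0.9763,0.2166); ey = (-0.2166,0.9763)
θ=66°: P = B + -0.95·ex + 2.02·ey = (-0.9583,2.6798)
θ=106°: B = A + 1.00·(cos106°, sin106°) = (-0.2756, 0.9613)
θ=106°: |BD| = 9.3253
θ=106°: circle(B,7.00) ∩ circle(D,3.00): a=6.8074, h=1.6309
θ=106°:   candidates: C₊=(6.6636,1.8818) cross=15.209; C₋=(6.3273,-1.3627) cross=-15.209
θ=106°:   branch + wants cross > 0 → take C=(6.6636,1.8818) (cross=15.209)
θ=106°: ex = (C−B)/|BC| = (0.9913,0.1315); ey = (-0.1315,0.9913)
θ=106°: P = B + -0.95·ex + 2.02·ey = (-1.4830,2.8388)

θ=62°: -0.91 2.64
θ=66°: -0.96 2.68
θ=106°: -1.48 2.84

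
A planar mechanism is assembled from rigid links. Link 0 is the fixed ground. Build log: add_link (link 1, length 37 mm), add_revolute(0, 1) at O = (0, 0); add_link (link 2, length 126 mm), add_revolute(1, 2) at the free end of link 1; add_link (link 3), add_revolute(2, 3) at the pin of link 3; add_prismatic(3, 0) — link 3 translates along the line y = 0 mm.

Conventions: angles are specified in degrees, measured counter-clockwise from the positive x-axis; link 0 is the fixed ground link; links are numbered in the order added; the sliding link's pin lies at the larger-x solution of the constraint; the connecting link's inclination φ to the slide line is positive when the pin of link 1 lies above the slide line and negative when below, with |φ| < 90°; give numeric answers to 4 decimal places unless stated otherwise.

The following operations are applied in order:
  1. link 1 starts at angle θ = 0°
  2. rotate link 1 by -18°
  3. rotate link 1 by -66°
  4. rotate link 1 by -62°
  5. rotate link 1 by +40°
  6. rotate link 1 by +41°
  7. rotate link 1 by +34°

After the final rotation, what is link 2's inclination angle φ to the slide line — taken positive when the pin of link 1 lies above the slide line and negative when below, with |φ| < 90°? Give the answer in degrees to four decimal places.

geometry: r = 37 mm, L = 126 mm, e = 0 mm; θ starts at 0°
rotate link 1 by -18°: θ ← 0° -18° = -18°
rotate link 1 by -66°: θ ← -18° -66° = -84°
rotate link 1 by -62°: θ ← -84° -62° = -146°
rotate link 1 by +40°: θ ← -146° +40° = -106°
rotate link 1 by +41°: θ ← -106° +41° = -65°
rotate link 1 by +34°: θ ← -65° +34° = -31°
h = r sin θ − e = -19.056409 − 0 = -19.056409
sin φ = h / L = -19.056409 / 126 = -0.15124134
φ = arcsin(-0.15124134) = -8.698871°

-8.6989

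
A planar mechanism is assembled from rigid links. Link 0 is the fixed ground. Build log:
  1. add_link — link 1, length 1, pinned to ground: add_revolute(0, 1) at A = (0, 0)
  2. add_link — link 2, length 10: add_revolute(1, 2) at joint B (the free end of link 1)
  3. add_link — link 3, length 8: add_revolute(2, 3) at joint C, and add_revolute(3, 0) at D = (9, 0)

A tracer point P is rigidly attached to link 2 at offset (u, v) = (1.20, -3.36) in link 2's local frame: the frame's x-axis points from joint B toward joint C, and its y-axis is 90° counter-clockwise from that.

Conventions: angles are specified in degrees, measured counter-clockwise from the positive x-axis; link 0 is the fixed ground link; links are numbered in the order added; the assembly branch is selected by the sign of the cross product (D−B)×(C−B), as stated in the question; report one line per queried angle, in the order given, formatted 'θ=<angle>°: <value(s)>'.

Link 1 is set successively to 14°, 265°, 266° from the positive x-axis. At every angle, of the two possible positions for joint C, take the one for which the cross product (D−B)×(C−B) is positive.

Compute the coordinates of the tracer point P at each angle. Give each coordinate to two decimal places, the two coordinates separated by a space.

A=(0,0), D=(9.00,0)
θ=14°: B = A + 1.00·(cos14°, sin14°) = (0.9703, 0.2419)
θ=14°: |BD| = 8.0333
θ=14°: circle(B,10.00) ∩ circle(D,8.00): a=6.2573, h=7.8004
θ=14°:   candidates: C₊=(7.4597,7.8503) cross=62.663; C₋=(6.9899,-7.7433) cross=-62.663
θ=14°:   branch + wants cross > 0 → take C=(7.4597,7.8503) (cross=62.663)
θ=14°: ex = (C−B)/|BC| = (0.6489,0.7608); ey = (-0.7608,0.6489)
θ=14°: P = B + 1.20·ex + -3.36·ey = (4.3054,-1.0255)
θ=265°: B = A + 1.00·(cos265°, sin265°) = (-0.0872, -0.9962)
θ=265°: |BD| = 9.1416
θ=265°: circle(B,10.00) ∩ circle(D,8.00): a=6.5398, h=7.5651
θ=265°:   candidates: C₊=(5.5893,7.2365) cross=69.157; C₋=(7.2381,-7.8036) cross=-69.157
θ=265°:   branch + wants cross > 0 → take C=(5.5893,7.2365) (cross=69.157)
θ=265°: ex = (C−B)/|BC| = (0.5676,0.8233); ey = (-0.8233,0.5676)
θ=265°: P = B + 1.20·ex + -3.36·ey = (3.3602,-1.9156)
θ=266°: B = A + 1.00·(cos266°, sin266°) = (-0.0698, -0.9976)
θ=266°: |BD| = 9.1245
θ=266°: circle(B,10.00) ∩ circle(D,8.00): a=6.5349, h=7.5693
θ=266°:   candidates: C₊=(5.5985,7.2408) cross=69.066; C₋=(7.2536,-7.8070) cross=-69.066
θ=266°:   branch + wants cross > 0 → take C=(5.5985,7.2408) (cross=69.066)
θ=266°: ex = (C−B)/|BC| = (0.5668,0.8238); ey = (-0.8238,0.5668)
θ=266°: P = B + 1.20·ex + -3.36·ey = (3.3785,-1.9135)

θ=14°: 4.31 -1.03
θ=265°: 3.36 -1.92
θ=266°: 3.38 -1.91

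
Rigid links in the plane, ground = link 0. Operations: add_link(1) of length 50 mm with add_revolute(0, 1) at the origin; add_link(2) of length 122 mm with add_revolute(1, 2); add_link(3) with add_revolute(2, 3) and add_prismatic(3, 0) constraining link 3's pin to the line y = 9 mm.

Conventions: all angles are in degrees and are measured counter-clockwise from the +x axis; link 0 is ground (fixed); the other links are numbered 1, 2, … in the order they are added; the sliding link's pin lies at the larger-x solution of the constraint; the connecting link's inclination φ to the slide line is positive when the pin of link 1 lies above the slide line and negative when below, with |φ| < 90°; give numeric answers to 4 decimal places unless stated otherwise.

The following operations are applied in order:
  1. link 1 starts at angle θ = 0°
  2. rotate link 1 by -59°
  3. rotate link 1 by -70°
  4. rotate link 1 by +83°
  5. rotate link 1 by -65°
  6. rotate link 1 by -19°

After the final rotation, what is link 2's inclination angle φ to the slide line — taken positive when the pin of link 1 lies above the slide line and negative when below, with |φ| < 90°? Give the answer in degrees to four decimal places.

geometry: r = 50 mm, L = 122 mm, e = 9 mm; θ starts at 0°
rotate link 1 by -59°: θ ← 0° -59° = -59°
rotate link 1 by -70°: θ ← -59° -70° = -129°
rotate link 1 by +83°: θ ← -129° +83° = -46°
rotate link 1 by -65°: θ ← -46° -65° = -111°
rotate link 1 by -19°: θ ← -111° -19° = -130°
h = r sin θ − e = -38.302222 − 9 = -47.302222
sin φ = h / L = -47.302222 / 122 = -0.38772313
φ = arcsin(-0.38772313) = -22.812900°

-22.8129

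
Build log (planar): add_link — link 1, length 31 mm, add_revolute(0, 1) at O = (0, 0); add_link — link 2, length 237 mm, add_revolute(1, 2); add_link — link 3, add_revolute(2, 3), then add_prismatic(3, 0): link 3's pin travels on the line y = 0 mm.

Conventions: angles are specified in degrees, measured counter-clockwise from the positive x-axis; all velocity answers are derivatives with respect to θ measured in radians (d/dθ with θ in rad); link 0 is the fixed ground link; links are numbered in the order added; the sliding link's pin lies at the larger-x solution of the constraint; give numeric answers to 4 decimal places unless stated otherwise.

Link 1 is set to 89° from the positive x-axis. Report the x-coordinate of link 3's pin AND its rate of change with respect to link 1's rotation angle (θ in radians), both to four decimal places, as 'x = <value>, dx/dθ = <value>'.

geometry: r = 31 mm, L = 237 mm, e = 0 mm
crank pin P = (r cos θ, r sin θ) = (0.541025, 30.995279)
h = r sin θ − e = 30.995279 − 0 = 30.995279
x = r cos θ + √(L² − h²) = 0.541025 + 234.964450 = 235.505474
dx/dθ = −r sin θ − h·r cos θ/√(L² − h²) (θ in radians; h = 30.995279) = -31.066648

x = 235.5055, dx/dθ = -31.0666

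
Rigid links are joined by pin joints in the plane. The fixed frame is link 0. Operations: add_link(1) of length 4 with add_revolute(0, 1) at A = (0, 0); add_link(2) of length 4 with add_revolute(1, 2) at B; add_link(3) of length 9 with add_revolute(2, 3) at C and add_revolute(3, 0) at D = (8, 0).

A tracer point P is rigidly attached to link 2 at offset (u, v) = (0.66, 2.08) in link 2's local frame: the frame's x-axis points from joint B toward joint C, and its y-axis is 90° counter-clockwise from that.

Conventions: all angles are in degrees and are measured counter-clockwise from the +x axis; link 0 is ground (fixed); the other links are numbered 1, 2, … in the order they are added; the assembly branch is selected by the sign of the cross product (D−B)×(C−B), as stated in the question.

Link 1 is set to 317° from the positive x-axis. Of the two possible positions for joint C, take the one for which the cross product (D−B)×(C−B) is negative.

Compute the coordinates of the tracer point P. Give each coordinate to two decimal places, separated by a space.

A=(0,0), D=(8.00,0)
B = A + 4.00·(cos317°, sin317°) = (2.9254, -2.7280)
|BD| = 5.7614
circle(B,4.00) ∩ circle(D,9.00): a=-2.7603, h=2.8949
  candidates: C₊=(-0.8766,-1.4852) cross=16.679; C₋=(1.8649,-6.5848) cross=-16.679
  branch - wants cross < 0 → take C=(1.8649,-6.5848) (cross=-16.679)
ex = (C−B)/|BC| = (-0.2651,-0.9642); ey = (0.9642,-0.2651)
P = B + 0.66·ex + 2.08·ey = (4.7560,-3.9159)

4.76 -3.92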